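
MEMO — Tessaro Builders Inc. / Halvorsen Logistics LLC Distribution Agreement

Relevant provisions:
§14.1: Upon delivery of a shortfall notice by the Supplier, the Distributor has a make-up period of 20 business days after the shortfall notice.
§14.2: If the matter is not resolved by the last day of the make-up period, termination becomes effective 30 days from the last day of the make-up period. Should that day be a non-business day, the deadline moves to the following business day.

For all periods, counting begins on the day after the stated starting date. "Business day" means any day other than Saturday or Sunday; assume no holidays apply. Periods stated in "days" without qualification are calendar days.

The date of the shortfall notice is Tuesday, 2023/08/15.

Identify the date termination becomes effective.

The last day of the make-up period: counting 20 business days from Tuesday, 2023/08/15 (Aug 16, Aug 17, Aug 18, Aug 21, …, Sep 8, Sep 11, Sep 12, skipping weekends) reaches Tuesday, 2023/09/12.
The date termination becomes effective: 30 calendar days after 2023/09/12 is 2023/10/12. 2023/10/12 is a Thursday, so no roll-forward applies.

2023/10/12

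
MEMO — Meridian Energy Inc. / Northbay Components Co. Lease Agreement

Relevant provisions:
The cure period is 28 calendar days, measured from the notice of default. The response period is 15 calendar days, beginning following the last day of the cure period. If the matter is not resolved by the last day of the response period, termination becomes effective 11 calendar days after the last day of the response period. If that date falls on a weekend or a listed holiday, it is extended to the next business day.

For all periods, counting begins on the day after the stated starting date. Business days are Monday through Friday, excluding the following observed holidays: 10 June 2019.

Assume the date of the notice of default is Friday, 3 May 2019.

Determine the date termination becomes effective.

26 June 2019

The last day of the cure period: 3 May 2019 + 28 days = 31 May 2019.
The last day of the response period: 15 calendar days after 31 May 2019 is 15 June 2019.
The date termination becomes effective: 11 calendar days after 15 June 2019 is 26 June 2019. 26 June 2019 is a Wednesday and is not a listed holiday, so no roll-forward applies.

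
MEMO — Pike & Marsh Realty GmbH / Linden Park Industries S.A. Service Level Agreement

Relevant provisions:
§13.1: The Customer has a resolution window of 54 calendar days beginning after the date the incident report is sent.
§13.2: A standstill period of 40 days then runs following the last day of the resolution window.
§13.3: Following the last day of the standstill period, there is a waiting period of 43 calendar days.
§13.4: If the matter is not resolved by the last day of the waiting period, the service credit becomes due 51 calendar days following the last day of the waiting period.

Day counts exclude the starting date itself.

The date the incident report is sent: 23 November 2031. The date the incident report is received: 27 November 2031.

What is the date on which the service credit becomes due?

29 May 2032

The last day of the resolution window: 54 calendar days after 23 November 2031 is 16 January 2032.
Adding 40 calendar days to 16 January 2032 gives 25 February 2032, which is the last day of the standstill period.
The last day of the waiting period: 25 February 2032 + 43 days = 8 April 2032.
Adding 51 calendar days to 8 April 2032 gives 29 May 2032, which is the date on which the service credit becomes due.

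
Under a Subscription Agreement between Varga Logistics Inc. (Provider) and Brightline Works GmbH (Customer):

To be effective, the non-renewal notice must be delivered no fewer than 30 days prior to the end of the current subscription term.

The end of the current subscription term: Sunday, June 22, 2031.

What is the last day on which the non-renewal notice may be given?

Counting back 30 calendar days from June 22, 2031 gives May 23, 2031.

May 23, 2031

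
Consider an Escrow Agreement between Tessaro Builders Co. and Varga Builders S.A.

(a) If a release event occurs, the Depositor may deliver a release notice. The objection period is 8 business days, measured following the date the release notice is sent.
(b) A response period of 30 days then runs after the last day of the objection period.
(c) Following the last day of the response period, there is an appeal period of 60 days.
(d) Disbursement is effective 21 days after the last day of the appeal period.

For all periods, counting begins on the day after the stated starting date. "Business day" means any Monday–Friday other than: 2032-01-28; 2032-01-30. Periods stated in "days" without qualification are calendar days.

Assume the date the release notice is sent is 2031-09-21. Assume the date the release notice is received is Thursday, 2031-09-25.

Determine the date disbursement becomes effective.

2032-01-20

From Sunday, 2031-09-21, 8 business days (Sep 22, Sep 23, Sep 24, Sep 25, Sep 26, Sep 29, Sep 30, Oct 1, skipping weekends) brings us to Wednesday, 2031-10-01, which is the last day of the objection period.
Adding 30 calendar days to 2031-10-01 gives 2031-10-31, which is the last day of the response period.
Adding 60 calendar days to 2031-10-31 gives 2031-12-30, which is the last day of the appeal period.
The date disbursement becomes effective: 2031-12-30 + 21 days = 2032-01-20.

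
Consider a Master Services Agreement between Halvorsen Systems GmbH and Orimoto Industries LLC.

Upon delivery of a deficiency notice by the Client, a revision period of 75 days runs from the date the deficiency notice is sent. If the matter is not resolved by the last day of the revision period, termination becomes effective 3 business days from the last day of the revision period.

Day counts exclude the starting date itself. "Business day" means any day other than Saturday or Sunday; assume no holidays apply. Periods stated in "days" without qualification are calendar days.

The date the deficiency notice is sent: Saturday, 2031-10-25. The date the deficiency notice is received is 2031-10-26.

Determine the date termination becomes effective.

The last day of the revision period: 75 calendar days after 2031-10-25 is 2032-01-08.
The date termination becomes effective: 3 business days after Thursday, 2032-01-08, skipping weekends — Jan 9, Jan 12, Jan 13 — lands on Tuesday, 2032-01-13.

2032-01-13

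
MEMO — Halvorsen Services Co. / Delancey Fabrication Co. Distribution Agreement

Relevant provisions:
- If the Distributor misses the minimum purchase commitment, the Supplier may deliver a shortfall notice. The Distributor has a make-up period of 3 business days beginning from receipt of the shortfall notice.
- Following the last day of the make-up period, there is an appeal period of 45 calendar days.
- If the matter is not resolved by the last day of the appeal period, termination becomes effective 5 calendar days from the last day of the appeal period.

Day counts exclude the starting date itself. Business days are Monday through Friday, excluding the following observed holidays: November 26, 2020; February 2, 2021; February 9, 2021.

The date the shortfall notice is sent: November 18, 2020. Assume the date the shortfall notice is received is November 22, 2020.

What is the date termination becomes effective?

From Sunday, November 22, 2020, 3 business days (Nov 23, Nov 24, Nov 25, skipping weekends) brings us to Wednesday, November 25, 2020, which is the last day of the make-up period.
The last day of the appeal period: November 25, 2020 + 45 days = January 9, 2021.
The date termination becomes effective: 5 calendar days after January 9, 2021 is January 14, 2021.

January 14, 2021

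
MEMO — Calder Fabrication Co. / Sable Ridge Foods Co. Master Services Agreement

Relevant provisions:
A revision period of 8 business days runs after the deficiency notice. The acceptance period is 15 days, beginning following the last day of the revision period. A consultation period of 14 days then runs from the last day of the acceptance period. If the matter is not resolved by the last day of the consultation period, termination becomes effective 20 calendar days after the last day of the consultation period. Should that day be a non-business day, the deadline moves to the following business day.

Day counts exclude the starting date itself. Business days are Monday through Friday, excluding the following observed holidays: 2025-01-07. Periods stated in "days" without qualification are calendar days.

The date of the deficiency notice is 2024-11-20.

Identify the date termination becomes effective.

2025-01-20

The last day of the revision period: counting 8 business days from Wednesday, 2024-11-20 (Nov 21, Nov 22, Nov 25, Nov 26, Nov 27, Nov 28, Nov 29, Dec 2, skipping weekends) reaches Monday, 2024-12-02.
The last day of the acceptance period: 15 calendar days after 2024-12-02 is 2024-12-17.
The last day of the consultation period: 14 calendar days after 2024-12-17 is 2024-12-31.
The date termination becomes effective: 20 calendar days after 2024-12-31 is 2025-01-20. 2025-01-20 is a Monday and is not a listed holiday, so no roll-forward applies.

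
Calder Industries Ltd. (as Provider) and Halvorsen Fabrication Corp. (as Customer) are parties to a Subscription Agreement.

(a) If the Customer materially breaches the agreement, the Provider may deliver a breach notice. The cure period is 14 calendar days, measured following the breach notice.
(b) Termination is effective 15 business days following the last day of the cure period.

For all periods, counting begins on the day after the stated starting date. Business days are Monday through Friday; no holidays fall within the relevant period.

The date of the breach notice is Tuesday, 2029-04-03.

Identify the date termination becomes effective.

2029-05-08

Adding 14 calendar days to 2029-04-03 gives 2029-04-17, which is the last day of the cure period.
The date termination becomes effective: counting 15 business days from Tuesday, 2029-04-17 (Apr 18, Apr 19, Apr 20, Apr 23, …, May 4, May 7, May 8, skipping weekends) reaches Tuesday, 2029-05-08.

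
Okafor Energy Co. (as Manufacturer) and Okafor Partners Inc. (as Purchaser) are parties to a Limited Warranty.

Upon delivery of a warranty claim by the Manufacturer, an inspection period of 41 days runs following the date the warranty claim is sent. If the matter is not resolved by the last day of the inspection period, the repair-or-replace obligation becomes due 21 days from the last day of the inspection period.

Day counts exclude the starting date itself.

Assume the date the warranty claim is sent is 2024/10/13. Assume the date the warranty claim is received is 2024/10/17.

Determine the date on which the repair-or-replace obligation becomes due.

2024/12/14

Adding 41 calendar days to 2024/10/13 gives 2024/11/23, which is the last day of the inspection period.
The date on which the repair-or-replace obligation becomes due: 21 calendar days after 2024/11/23 is 2024/12/14.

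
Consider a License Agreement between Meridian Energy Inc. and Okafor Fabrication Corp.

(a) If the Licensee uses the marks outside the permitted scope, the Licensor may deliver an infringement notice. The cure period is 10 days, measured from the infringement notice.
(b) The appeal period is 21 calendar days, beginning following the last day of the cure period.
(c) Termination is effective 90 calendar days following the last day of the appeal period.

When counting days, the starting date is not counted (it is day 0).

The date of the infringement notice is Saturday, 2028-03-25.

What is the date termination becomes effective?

2028-07-24

The last day of the cure period: 10 calendar days after 2028-03-25 is 2028-04-04.
The last day of the appeal period: 21 calendar days after 2028-04-04 is 2028-04-25.
The date termination becomes effective: 90 calendar days after 2028-04-25 is 2028-07-24.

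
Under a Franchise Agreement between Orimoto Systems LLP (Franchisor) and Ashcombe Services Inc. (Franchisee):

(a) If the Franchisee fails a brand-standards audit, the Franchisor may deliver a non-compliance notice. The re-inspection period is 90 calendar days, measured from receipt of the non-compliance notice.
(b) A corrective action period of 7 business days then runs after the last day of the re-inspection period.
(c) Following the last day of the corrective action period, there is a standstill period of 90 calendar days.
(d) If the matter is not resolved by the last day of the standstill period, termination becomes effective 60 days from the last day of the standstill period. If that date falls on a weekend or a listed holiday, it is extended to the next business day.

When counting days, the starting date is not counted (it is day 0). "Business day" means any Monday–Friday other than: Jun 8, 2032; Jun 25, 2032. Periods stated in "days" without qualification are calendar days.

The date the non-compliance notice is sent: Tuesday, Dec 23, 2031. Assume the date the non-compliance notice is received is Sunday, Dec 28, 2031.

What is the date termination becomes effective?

Sep 3, 2032

The last day of the re-inspection period: Dec 28, 2031 + 90 days = Mar 27, 2032.
From Saturday, Mar 27, 2032, 7 business days (Mar 29, Mar 30, Mar 31, Apr 1, Apr 2, Apr 5, Apr 6, skipping weekends) brings us to Tuesday, Apr 6, 2032, which is the last day of the corrective action period.
The last day of the standstill period: 90 calendar days after Apr 6, 2032 is Jul 5, 2032.
The date termination becomes effective: 60 calendar days after Jul 5, 2032 is Sep 3, 2032. Sep 3, 2032 is a Friday and is not a listed holiday, so no roll-forward applies.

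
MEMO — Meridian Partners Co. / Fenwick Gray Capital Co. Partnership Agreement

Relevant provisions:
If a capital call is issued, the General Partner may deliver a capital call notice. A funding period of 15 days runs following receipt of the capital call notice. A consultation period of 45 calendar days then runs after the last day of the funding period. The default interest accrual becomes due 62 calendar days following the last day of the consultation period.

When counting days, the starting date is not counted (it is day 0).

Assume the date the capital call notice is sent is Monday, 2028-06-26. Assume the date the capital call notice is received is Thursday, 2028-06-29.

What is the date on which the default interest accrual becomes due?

The last day of the funding period: 2028-06-29 + 15 days = 2028-07-14.
Adding 45 calendar days to 2028-07-14 gives 2028-08-28, which is the last day of the consultation period.
Adding 62 calendar days to 2028-08-28 gives 2028-10-29, which is the date on which the default interest accrual becomes due.

2028-10-29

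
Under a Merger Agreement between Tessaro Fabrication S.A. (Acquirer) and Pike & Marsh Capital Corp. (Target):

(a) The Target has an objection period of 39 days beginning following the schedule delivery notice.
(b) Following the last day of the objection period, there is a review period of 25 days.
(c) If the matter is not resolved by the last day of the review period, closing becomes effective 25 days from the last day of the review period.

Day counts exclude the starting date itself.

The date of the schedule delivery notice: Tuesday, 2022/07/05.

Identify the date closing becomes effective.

2022/10/02

The last day of the objection period: 39 calendar days after 2022/07/05 is 2022/08/13.
The last day of the review period: 25 calendar days after 2022/08/13 is 2022/09/07.
Adding 25 calendar days to 2022/09/07 gives 2022/10/02, which is the date closing becomes effective.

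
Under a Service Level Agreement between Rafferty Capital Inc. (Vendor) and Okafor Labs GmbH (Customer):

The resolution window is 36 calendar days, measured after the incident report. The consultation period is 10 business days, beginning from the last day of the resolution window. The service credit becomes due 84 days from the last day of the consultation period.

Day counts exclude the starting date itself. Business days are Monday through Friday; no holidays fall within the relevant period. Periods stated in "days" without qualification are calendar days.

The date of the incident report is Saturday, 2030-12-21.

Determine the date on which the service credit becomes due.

2031-05-02

Adding 36 calendar days to 2030-12-21 gives 2031-01-26, which is the last day of the resolution window.
From Sunday, 2031-01-26, 10 business days (Jan 27, Jan 28, Jan 29, Jan 30, Jan 31, Feb 3, Feb 4, Feb 5, Feb 6, Feb 7, skipping weekends) brings us to Friday, 2031-02-07, which is the last day of the consultation period.
Adding 84 calendar days to 2031-02-07 gives 2031-05-02, which is the date on which the service credit becomes due.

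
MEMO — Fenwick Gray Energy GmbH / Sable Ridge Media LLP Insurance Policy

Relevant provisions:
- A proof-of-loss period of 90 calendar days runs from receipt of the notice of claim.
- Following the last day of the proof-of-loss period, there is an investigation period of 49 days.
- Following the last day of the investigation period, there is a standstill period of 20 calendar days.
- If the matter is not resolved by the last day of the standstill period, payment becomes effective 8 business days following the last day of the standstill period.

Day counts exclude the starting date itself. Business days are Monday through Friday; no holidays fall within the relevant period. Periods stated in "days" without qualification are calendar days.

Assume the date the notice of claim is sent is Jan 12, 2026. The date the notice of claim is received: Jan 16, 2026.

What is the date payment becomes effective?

Jul 6, 2026

The last day of the proof-of-loss period: 90 calendar days after Jan 16, 2026 is Apr 16, 2026.
Adding 49 calendar days to Apr 16, 2026 gives Jun 4, 2026, which is the last day of the investigation period.
Adding 20 calendar days to Jun 4, 2026 gives Jun 24, 2026, which is the last day of the standstill period.
The date payment becomes effective: counting 8 business days from Wednesday, Jun 24, 2026 (Jun 25, Jun 26, Jun 29, Jun 30, Jul 1, Jul 2, Jul 3, Jul 6, skipping weekends) reaches Monday, Jul 6, 2026.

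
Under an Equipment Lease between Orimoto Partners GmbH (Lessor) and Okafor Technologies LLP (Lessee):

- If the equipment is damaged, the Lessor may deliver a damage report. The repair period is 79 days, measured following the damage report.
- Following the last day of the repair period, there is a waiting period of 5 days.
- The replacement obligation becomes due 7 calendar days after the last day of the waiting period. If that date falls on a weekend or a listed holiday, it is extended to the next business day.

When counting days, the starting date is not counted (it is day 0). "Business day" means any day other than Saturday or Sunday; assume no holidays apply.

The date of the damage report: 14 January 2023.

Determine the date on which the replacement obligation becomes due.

The last day of the repair period: 79 calendar days after 14 January 2023 is 3 April 2023.
Adding 5 calendar days to 3 April 2023 gives 8 April 2023, which is the last day of the waiting period.
Adding 7 calendar days to 8 April 2023 gives 15 April 2023, which is the date on which the replacement obligation becomes due. That falls on a Saturday, so it rolls to the next business day, Monday, 17 April 2023.

17 April 2023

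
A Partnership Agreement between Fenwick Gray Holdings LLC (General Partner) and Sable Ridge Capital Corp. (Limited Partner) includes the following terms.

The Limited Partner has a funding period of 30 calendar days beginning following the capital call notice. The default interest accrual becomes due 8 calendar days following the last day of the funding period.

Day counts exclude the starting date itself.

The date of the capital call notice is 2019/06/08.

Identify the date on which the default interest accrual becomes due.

2019/07/16

The last day of the funding period: 30 calendar days after 2019/06/08 is 2019/07/08.
The date on which the default interest accrual becomes due: 8 calendar days after 2019/07/08 is 2019/07/16.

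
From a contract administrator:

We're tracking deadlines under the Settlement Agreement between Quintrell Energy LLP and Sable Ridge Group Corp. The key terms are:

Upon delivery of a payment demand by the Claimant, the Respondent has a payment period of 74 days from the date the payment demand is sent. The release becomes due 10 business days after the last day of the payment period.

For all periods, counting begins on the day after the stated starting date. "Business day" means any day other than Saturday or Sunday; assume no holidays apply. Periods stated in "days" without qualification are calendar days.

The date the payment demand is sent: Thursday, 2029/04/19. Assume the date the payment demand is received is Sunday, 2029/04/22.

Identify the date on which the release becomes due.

Adding 74 calendar days to 2029/04/19 gives 2029/07/02, which is the last day of the payment period.
From Monday, 2029/07/02, 10 business days (Jul 3, Jul 4, Jul 5, Jul 6, Jul 9, Jul 10, Jul 11, Jul 12, Jul 13, Jul 16, skipping weekends) brings us to Monday, 2029/07/16, which is the date on which the release becomes due.

2029/07/16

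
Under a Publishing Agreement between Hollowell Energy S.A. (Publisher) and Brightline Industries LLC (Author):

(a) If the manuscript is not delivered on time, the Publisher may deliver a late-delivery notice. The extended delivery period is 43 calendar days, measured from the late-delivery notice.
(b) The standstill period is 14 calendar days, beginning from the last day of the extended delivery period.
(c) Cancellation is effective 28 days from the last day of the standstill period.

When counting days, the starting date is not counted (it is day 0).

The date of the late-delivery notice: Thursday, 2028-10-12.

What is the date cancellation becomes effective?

The last day of the extended delivery period: 2028-10-12 + 43 days = 2028-11-24.
Adding 14 calendar days to 2028-11-24 gives 2028-12-08, which is the last day of the standstill period.
The date cancellation becomes effective: 28 calendar days after 2028-12-08 is 2029-01-05.

2029-01-05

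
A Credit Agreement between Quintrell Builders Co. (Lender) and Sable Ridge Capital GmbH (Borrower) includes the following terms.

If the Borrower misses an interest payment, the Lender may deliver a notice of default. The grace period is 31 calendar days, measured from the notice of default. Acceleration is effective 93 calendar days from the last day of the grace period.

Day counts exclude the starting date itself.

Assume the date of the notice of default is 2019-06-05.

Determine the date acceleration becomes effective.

The last day of the grace period: 2019-06-05 + 31 days = 2019-07-06.
The date acceleration becomes effective: 93 calendar days after 2019-07-06 is 2019-10-07.

2019-10-07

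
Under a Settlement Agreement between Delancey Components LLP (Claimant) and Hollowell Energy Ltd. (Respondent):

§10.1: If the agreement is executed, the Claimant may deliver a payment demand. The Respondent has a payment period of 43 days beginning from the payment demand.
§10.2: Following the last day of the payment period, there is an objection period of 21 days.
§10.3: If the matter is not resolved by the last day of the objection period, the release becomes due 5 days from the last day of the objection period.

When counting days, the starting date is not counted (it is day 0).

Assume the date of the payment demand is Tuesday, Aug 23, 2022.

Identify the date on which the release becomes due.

Oct 31, 2022

The last day of the payment period: 43 calendar days after Aug 23, 2022 is Oct 5, 2022.
The last day of the objection period: Oct 5, 2022 + 21 days = Oct 26, 2022.
The date on which the release becomes due: Oct 26, 2022 + 5 days = Oct 31, 2022.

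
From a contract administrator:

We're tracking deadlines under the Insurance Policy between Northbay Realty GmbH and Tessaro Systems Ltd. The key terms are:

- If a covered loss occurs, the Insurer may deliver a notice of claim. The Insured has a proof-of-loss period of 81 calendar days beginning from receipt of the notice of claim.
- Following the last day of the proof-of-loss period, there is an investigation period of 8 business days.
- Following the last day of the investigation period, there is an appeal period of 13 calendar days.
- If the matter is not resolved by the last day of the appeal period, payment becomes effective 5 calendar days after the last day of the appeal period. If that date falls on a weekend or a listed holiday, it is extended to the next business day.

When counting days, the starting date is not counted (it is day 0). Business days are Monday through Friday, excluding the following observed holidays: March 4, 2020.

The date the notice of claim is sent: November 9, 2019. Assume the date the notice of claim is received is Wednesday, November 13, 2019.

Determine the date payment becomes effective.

The last day of the proof-of-loss period: November 13, 2019 + 81 days = February 2, 2020.
The last day of the investigation period: 8 business days after Sunday, February 2, 2020, skipping weekends — Feb 3, Feb 4, Feb 5, Feb 6, Feb 7, Feb 10, Feb 11, Feb 12 — lands on Wednesday, February 12, 2020.
The last day of the appeal period: 13 calendar days after February 12, 2020 is February 25, 2020.
Adding 5 calendar days to February 25, 2020 gives March 1, 2020, which is the date payment becomes effective. That falls on a Sunday, so it rolls to the next business day, Monday, March 2, 2020.

March 2, 2020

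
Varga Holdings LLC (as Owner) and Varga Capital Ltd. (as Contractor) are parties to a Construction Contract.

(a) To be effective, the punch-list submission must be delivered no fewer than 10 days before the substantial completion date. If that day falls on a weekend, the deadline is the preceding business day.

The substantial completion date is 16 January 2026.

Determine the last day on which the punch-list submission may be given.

16 January 2026 minus 10 days is 6 January 2026. That is a Tuesday, so no adjustment is needed.

6 January 2026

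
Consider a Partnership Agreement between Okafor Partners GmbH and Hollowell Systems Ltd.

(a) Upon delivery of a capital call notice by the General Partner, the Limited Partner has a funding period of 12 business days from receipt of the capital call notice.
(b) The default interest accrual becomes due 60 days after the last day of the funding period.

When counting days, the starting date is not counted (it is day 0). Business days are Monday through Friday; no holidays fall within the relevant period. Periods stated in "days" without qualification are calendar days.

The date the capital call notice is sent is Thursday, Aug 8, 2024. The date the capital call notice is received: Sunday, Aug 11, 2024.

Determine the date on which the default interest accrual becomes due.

The last day of the funding period: 12 business days after Sunday, Aug 11, 2024, skipping weekends — Aug 12, Aug 13, Aug 14, Aug 15, …, Aug 23, Aug 26, Aug 27 — lands on Tuesday, Aug 27, 2024.
Adding 60 calendar days to Aug 27, 2024 gives Oct 26, 2024, which is the date on which the default interest accrual becomes due.

Oct 26, 2024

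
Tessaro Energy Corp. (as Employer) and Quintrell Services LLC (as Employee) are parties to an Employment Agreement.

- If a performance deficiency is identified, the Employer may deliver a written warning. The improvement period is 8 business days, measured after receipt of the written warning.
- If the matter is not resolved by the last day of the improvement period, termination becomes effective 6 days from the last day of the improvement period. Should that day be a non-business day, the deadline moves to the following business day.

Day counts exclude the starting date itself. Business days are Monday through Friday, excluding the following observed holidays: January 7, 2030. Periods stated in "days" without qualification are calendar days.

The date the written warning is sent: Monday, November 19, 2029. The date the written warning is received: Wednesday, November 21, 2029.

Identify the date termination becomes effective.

From Wednesday, November 21, 2029, 8 business days (Nov 22, Nov 23, Nov 26, Nov 27, Nov 28, Nov 29, Nov 30, Dec 3, skipping weekends) brings us to Monday, December 3, 2029, which is the last day of the improvement period.
The date termination becomes effective: December 3, 2029 + 6 days = December 9, 2029. That falls on a Sunday, so it rolls to the next business day, Monday, December 10, 2029.

December 10, 2029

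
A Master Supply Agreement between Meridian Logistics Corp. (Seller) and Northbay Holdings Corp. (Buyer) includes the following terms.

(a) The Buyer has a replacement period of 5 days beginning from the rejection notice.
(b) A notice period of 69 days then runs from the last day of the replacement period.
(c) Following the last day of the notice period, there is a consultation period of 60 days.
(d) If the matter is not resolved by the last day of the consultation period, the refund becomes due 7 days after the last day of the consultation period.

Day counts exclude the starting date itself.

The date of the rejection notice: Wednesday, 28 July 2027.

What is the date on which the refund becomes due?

16 December 2027

Adding 5 calendar days to 28 July 2027 gives 2 August 2027, which is the last day of the replacement period.
The last day of the notice period: 2 August 2027 + 69 days = 10 October 2027.
Adding 60 calendar days to 10 October 2027 gives 9 December 2027, which is the last day of the consultation period.
Adding 7 calendar days to 9 December 2027 gives 16 December 2027, which is the date on which the refund becomes due.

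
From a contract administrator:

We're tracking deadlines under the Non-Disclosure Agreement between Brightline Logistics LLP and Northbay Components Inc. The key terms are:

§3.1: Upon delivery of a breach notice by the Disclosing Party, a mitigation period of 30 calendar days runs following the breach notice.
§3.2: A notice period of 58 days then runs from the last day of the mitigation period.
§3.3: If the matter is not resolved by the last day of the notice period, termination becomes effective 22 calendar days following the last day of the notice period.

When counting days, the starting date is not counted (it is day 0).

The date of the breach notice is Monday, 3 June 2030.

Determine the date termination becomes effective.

Adding 30 calendar days to 3 June 2030 gives 3 July 2030, which is the last day of the mitigation period.
The last day of the notice period: 58 calendar days after 3 July 2030 is 30 August 2030.
The date termination becomes effective: 22 calendar days after 30 August 2030 is 21 September 2030.

21 September 2030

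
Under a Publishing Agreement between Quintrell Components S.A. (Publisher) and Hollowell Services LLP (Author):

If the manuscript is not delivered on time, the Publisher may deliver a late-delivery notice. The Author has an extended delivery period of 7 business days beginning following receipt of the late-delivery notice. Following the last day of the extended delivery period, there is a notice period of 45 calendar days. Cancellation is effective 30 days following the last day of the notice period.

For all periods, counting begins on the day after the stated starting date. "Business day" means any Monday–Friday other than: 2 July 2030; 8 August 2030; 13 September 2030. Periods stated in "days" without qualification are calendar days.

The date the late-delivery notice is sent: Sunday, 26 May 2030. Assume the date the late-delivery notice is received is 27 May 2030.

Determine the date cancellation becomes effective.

The last day of the extended delivery period: 7 business days after Monday, 27 May 2030, skipping weekends — May 28, May 29, May 30, May 31, Jun 3, Jun 4, Jun 5 — lands on Wednesday, 5 June 2030.
The last day of the notice period: 5 June 2030 + 45 days = 20 July 2030.
The date cancellation becomes effective: 20 July 2030 + 30 days = 19 August 2030.

19 August 2030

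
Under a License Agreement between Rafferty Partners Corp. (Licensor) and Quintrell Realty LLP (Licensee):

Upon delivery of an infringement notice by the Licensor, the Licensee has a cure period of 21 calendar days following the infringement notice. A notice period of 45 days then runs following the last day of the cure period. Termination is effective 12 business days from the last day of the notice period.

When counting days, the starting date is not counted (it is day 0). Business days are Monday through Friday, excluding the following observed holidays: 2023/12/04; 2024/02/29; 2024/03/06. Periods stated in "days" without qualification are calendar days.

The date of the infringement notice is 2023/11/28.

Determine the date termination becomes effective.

2024/02/20

Adding 21 calendar days to 2023/11/28 gives 2023/12/19, which is the last day of the cure period.
Adding 45 calendar days to 2023/12/19 gives 2024/02/02, which is the last day of the notice period.
From Friday, 2024/02/02, 12 business days (Feb 5, Feb 6, Feb 7, Feb 8, …, Feb 16, Feb 19, Feb 20, skipping weekends) brings us to Tuesday, 2024/02/20, which is the date termination becomes effective.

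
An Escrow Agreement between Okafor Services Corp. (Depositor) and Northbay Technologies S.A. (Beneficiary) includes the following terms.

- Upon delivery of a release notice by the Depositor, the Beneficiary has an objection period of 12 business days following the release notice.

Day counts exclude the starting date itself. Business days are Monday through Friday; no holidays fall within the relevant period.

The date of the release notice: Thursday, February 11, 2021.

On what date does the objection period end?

The last day of the objection period: 12 business days after Thursday, February 11, 2021, skipping weekends — Feb 12, Feb 15, Feb 16, Feb 17, …, Feb 25, Feb 26, Mar 1 — lands on Monday, March 1, 2021.

March 1, 2021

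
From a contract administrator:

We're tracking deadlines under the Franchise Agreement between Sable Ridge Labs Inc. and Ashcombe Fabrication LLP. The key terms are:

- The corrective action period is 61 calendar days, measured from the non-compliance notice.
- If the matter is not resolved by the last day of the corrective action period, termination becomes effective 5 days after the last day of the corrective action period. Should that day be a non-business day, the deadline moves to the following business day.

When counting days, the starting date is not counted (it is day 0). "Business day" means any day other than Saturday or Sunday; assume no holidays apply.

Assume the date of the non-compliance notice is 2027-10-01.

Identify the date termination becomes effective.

2027-12-06

The last day of the corrective action period: 2027-10-01 + 61 days = 2027-12-01.
The date termination becomes effective: 5 calendar days after 2027-12-01 is 2027-12-06. 2027-12-06 is a Monday, so no roll-forward applies.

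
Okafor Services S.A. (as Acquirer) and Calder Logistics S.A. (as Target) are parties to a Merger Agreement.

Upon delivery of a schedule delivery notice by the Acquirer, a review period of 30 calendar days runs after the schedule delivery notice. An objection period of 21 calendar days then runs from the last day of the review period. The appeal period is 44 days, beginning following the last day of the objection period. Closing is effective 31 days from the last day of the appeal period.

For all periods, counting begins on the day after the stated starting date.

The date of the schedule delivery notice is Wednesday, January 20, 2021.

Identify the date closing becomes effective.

The last day of the review period: January 20, 2021 + 30 days = February 19, 2021.
The last day of the objection period: February 19, 2021 + 21 days = March 12, 2021.
The last day of the appeal period: 44 calendar days after March 12, 2021 is April 25, 2021.
The date closing becomes effective: 31 calendar days after April 25, 2021 is May 26, 2021.

May 26, 2021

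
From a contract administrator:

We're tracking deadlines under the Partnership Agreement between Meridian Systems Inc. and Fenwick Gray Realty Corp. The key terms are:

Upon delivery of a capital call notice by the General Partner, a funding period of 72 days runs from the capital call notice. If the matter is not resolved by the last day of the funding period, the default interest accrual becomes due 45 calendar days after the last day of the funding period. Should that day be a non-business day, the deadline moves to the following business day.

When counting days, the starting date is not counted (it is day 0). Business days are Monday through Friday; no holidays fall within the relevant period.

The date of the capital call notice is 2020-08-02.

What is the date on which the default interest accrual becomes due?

2020-11-27

The last day of the funding period: 2020-08-02 + 72 days = 2020-10-13.
Adding 45 calendar days to 2020-10-13 gives 2020-11-27, which is the date on which the default interest accrual becomes due. 2020-11-27 is a Friday, so no roll-forward applies.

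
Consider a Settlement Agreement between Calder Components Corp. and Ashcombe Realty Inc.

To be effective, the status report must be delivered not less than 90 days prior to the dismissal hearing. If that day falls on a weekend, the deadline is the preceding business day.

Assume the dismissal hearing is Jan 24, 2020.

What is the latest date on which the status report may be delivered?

Counting back 90 calendar days from Jan 24, 2020 gives Oct 26, 2019. That is a Saturday, so the deadline moves back to Friday, Oct 25, 2019.

Oct 25, 2019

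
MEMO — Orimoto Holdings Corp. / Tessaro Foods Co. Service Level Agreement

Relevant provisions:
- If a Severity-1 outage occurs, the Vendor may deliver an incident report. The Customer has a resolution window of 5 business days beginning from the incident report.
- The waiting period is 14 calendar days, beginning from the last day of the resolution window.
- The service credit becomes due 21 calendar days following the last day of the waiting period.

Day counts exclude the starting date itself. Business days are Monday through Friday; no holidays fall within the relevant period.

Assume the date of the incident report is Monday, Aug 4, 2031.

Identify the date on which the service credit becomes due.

Sep 15, 2031

The last day of the resolution window: 5 business days after Monday, Aug 4, 2031, skipping weekends — Aug 5, Aug 6, Aug 7, Aug 8, Aug 11 — lands on Monday, Aug 11, 2031.
Adding 14 calendar days to Aug 11, 2031 gives Aug 25, 2031, which is the last day of the waiting period.
The date on which the service credit becomes due: Aug 25, 2031 + 21 days = Sep 15, 2031.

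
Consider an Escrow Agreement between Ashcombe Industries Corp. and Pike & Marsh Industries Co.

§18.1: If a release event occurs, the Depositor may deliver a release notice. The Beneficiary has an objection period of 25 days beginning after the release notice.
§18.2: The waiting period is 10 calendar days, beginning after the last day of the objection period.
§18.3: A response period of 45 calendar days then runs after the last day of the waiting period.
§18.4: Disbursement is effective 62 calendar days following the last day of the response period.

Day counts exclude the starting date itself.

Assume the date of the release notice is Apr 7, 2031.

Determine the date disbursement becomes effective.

Aug 27, 2031

The last day of the objection period: 25 calendar days after Apr 7, 2031 is May 2, 2031.
The last day of the waiting period: 10 calendar days after May 2, 2031 is May 12, 2031.
Adding 45 calendar days to May 12, 2031 gives Jun 26, 2031, which is the last day of the response period.
Adding 62 calendar days to Jun 26, 2031 gives Aug 27, 2031, which is the date disbursement becomes effective.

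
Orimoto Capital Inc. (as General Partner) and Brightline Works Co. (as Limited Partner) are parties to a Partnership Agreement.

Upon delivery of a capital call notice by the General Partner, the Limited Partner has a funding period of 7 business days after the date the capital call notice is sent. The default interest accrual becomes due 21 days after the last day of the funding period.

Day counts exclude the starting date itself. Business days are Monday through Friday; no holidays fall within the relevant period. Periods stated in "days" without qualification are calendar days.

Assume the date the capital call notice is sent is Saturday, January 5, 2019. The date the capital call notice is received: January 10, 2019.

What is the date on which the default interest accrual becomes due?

The last day of the funding period: counting 7 business days from Saturday, January 5, 2019 (Jan 7, Jan 8, Jan 9, Jan 10, Jan 11, Jan 14, Jan 15, skipping weekends) reaches Tuesday, January 15, 2019.
The date on which the default interest accrual becomes due: January 15, 2019 + 21 days = February 5, 2019.

February 5, 2019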